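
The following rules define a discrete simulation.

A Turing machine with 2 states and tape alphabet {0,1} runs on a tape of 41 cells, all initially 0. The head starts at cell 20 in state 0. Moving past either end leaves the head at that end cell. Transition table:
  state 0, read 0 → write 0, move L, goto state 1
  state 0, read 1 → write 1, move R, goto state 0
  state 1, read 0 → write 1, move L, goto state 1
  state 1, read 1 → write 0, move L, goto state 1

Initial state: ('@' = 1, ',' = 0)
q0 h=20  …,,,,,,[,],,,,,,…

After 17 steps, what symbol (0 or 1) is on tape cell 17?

1

0) q0 h=20  …,,,,,,[,],,,,,,…
1) q1 h=19  …,,,,,,[,],,,,,,…
2) q1 h=18  …,,,,,,[,]@,,,,,…
3) q1 h=17  …,,,,,,[,]@@,,,,…
4) q1 h=16  …,,,,,,[,]@@@,,,…
5) q1 h=15  …,,,,,,[,]@@@@,,…
6) q1 h=14  …,,,,,,[,]@@@@@,…
7) q1 h=13  …,,,,,,[,]@@@@@@…
8) q1 h=12  …,,,,,,[,]@@@@@@…
9) q1 h=11  …,,,,,,[,]@@@@@@…
10) q1 h=10  …,,,,,,[,]@@@@@@…
11) q1 h= 9  …,,,,,,[,]@@@@@@…
12) q1 h= 8  …,,,,,,[,]@@@@@@…
13) q1 h= 7  …,,,,,,[,]@@@@@@…
14) q1 h= 6  |,,,,,,[,]@@@@@@…
15) q1 h= 5  |,,,,,[,]@@@@@@…
16) q1 h= 4  |,,,,[,]@@@@@@…
17) q1 h= 3  |,,,[,]@@@@@@…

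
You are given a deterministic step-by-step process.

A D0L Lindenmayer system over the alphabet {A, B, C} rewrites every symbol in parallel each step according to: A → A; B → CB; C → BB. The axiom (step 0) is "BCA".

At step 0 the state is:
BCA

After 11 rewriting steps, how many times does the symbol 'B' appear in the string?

step 0: BCA
step 1: CBBBA
step 2: BBCBCBCBA
step 3: CBCBBBCBBBCBBBCBA
step 4: BBCBBBCBCBCBBBCBCBCBBBCBCBCBBBCBA
step 5: CBCBBBCBCBCBBBCBBBCBBBCBCBCBBBCBBBCBBBCBCBCBBBCBBBCBBBCBCBCBBBCBA
step 6: BBCBBBCBCBCBBBCBBBCBBBCBCBCBBBCBCBCBBBCBCBCBBBCBBBCBBBCBCB…BCBCBBBCBBBCBBBCBCBCBBBCBCBCBBBCBCBCBBBCBBBCBBBCBCBCBBBCBA  (len 129)
step 7: CBCBBBCBCBCBBBCBBBCBBBCBCBCBBBCBCBCBBBCBCBCBBBCBBBCBBBCBCB…BCBCBBBCBBBCBBBCBCBCBBBCBCBCBBBCBCBCBBBCBBBCBBBCBCBCBBBCBA  (len 257)
step 8: BBCBBBCBCBCBBBCBBBCBBBCBCBCBBBCBCBCBBBCBCBCBBBCBBBCBBBCBCB…BCBCBBBCBBBCBBBCBCBCBBBCBCBCBBBCBCBCBBBCBBBCBBBCBCBCBBBCBA  (len 513)
step 9: CBCBBBCBCBCBBBCBBBCBBBCBCBCBBBCBCBCBBBCBCBCBBBCBBBCBBBCBCB…BCBCBBBCBBBCBBBCBCBCBBBCBCBCBBBCBCBCBBBCBBBCBBBCBCBCBBBCBA  (len 1025)
step 10: BBCBBBCBCBCBBBCBBBCBBBCBCBCBBBCBCBCBBBCBCBCBBBCBBBCBBBCBCB…BCBCBBBCBBBCBBBCBCBCBBBCBCBCBBBCBCBCBBBCBBBCBBBCBCBCBBBCBA  (len 2049)
step 11: CBCBBBCBCBCBBBCBBBCBBBCBCBCBBBCBCBCBBBCBCBCBBBCBBBCBBBCBCB…BCBCBBBCBBBCBBBCBCBCBBBCBCBCBBBCBCBCBBBCBBBCBBBCBCBCBBBCBA  (len 4097)

2731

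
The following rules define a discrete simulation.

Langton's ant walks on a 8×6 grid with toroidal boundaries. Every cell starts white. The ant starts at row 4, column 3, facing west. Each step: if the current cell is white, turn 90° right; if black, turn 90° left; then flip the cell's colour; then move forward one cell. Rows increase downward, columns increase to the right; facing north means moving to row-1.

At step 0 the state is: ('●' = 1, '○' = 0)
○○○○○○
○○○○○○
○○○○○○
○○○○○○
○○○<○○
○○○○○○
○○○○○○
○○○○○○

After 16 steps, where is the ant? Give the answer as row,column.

gen 0: ○○○○○○
○○○○○○
○○○○○○
○○○○○○
○○○<○○
○○○○○○
○○○○○○
○○○○○○
gen 1: ○○○○○○
○○○○○○
○○○○○○
○○○^○○
○○○●○○
○○○○○○
○○○○○○
○○○○○○
gen 2: ○○○○○○
○○○○○○
○○○○○○
○○○●>○
○○○●○○
○○○○○○
○○○○○○
○○○○○○
gen 3: ○○○○○○
○○○○○○
○○○○○○
○○○●●○
○○○●v○
○○○○○○
○○○○○○
○○○○○○
gen 4: ○○○○○○
○○○○○○
○○○○○○
○○○●●○
○○○<●○
○○○○○○
○○○○○○
○○○○○○
gen 5: ○○○○○○
○○○○○○
○○○○○○
○○○●●○
○○○○●○
○○○v○○
○○○○○○
○○○○○○
gen 6: ○○○○○○
○○○○○○
○○○○○○
○○○●●○
○○○○●○
○○<●○○
○○○○○○
○○○○○○
gen 7: ○○○○○○
○○○○○○
○○○○○○
○○○●●○
○○^○●○
○○●●○○
○○○○○○
○○○○○○
gen 8: ○○○○○○
○○○○○○
○○○○○○
○○○●●○
○○●>●○
○○●●○○
○○○○○○
○○○○○○
gen 9: ○○○○○○
○○○○○○
○○○○○○
○○○●●○
○○●●●○
○○●v○○
○○○○○○
○○○○○○
gen 10: ○○○○○○
○○○○○○
○○○○○○
○○○●●○
○○●●●○
○○●○>○
○○○○○○
○○○○○○
gen 11: ○○○○○○
○○○○○○
○○○○○○
○○○●●○
○○●●●○
○○●○●○
○○○○v○
○○○○○○
gen 12: ○○○○○○
○○○○○○
○○○○○○
○○○●●○
○○●●●○
○○●○●○
○○○<●○
○○○○○○
gen 13: ○○○○○○
○○○○○○
○○○○○○
○○○●●○
○○●●●○
○○●^●○
○○○●●○
○○○○○○
gen 14: ○○○○○○
○○○○○○
○○○○○○
○○○●●○
○○●●●○
○○●●>○
○○○●●○
○○○○○○
gen 15: ○○○○○○
○○○○○○
○○○○○○
○○○●●○
○○●●^○
○○●●○○
○○○●●○
○○○○○○
gen 16: ○○○○○○
○○○○○○
○○○○○○
○○○●●○
○○●<○○
○○●●○○
○○○●●○
○○○○○○

4,3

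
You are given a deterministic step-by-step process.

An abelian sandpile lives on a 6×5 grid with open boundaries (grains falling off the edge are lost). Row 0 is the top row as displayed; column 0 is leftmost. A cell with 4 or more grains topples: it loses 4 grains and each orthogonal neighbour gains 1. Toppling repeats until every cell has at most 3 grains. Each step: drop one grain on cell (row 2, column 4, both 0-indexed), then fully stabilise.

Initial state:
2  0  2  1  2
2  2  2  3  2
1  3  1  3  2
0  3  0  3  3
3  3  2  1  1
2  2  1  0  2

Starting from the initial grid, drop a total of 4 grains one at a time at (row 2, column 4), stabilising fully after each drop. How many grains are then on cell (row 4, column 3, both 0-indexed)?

0) 2  0  2  1  2
2  2  2  3  2
1  3  1  3  2
0  3  0  3  3
3  3  2  1  1
2  2  1  0  2
1) 2  0  2  1  2
2  2  2  3  2
1  3  1  3  3
0  3  0  3  3
3  3  2  1  1
2  2  1  0  2
2) 2  0  2  2  3
2  2  3  1  0
1  3  2  2  3
0  3  1  1  1
3  3  2  2  2
2  2  1  0  2
3) 2  0  2  2  3
2  2  3  1  1
1  3  2  3  0
0  3  1  1  2
3  3  2  2  2
2  2  1  0  2
4) 2  0  2  2  3
2  2  3  1  1
1  3  2  3  1
0  3  1  1  2
3  3  2  2  2
2  2  1  0  2

2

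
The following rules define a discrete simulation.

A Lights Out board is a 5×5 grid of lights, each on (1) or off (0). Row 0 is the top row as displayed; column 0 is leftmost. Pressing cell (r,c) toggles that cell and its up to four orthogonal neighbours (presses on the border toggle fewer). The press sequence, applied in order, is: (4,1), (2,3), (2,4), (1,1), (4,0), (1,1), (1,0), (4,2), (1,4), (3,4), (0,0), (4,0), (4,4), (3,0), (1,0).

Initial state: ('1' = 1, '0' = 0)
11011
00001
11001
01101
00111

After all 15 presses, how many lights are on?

k=0  11011
00001
11001
01101
00111
k=1  11011
00001
11001
00101
11011
k=2  11011
00011
11110
00111
11011
k=3  11011
00010
11101
00110
11011
k=4  10011
11110
10101
00110
11011
k=5  10011
11110
10101
10110
00011
k=6  11011
00010
11101
10110
00011
k=7  01011
11010
01101
10110
00011
k=8  01011
11010
01101
10010
01101
k=9  01010
11001
01100
10010
01101
k=10  01010
11001
01101
10001
01100
k=11  10010
01001
01101
10001
01100
k=12  10010
01001
01101
00001
10100
k=13  10010
01001
01101
00000
10111
k=14  10010
01001
11101
11000
00111
k=15  00010
10001
01101
11000
00111

11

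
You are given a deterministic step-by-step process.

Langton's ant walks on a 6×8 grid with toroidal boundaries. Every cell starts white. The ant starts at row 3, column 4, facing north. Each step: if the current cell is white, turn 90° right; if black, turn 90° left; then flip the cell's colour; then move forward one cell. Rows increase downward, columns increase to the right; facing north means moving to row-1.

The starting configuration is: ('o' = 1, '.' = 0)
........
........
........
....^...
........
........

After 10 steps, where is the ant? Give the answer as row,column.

gen 0: ........
........
........
....^...
........
........
gen 1: ........
........
........
....o>..
........
........
gen 2: ........
........
........
....oo..
.....v..
........
gen 3: ........
........
........
....oo..
....<o..
........
gen 4: ........
........
........
....^o..
....oo..
........
gen 5: ........
........
........
...<.o..
....oo..
........
gen 6: ........
........
...^....
...o.o..
....oo..
........
gen 7: ........
........
...o>...
...o.o..
....oo..
........
gen 8: ........
........
...oo...
...ovo..
....oo..
........
gen 9: ........
........
...oo...
...<oo..
....oo..
........
gen 10: ........
........
...oo...
....oo..
...voo..
........

4,3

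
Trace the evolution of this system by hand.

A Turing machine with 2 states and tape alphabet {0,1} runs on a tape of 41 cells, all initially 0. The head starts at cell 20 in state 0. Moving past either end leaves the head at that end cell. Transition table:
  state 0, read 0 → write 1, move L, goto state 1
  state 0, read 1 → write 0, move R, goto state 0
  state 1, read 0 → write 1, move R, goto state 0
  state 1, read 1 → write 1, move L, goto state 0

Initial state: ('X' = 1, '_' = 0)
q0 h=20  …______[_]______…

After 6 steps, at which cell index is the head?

k=0  q0 h=20  …______[_]______…
k=1  q1 h=19  …______[_]X_____…
k=2  q0 h=20  …_____X[X]______…
k=3  q0 h=21  …____X_[_]______…
k=4  q1 h=20  …_____X[_]X_____…
k=5  q0 h=21  …____XX[X]______…
k=6  q0 h=22  …___XX_[_]______…

22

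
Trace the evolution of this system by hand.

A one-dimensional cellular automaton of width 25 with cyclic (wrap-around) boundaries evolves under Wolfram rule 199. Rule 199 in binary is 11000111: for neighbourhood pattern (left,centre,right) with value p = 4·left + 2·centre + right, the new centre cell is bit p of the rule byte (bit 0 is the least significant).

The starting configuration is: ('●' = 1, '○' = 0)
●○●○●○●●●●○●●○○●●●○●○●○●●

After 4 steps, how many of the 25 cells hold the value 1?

13

step 0: ●○●○●○●●●●○●●○○●●●○●○●○●●
step 1: ●○●○●○○●●●○○●○●○●●○●○●○○●
step 2: ●○●○●○●○●●○●●○●○○●○●○●○●○
step 3: ●○●○●○●○○●○○●○●○●●○●○●○●○
step 4: ●○●○●○●○●●○●●○●○○●○●○●○●○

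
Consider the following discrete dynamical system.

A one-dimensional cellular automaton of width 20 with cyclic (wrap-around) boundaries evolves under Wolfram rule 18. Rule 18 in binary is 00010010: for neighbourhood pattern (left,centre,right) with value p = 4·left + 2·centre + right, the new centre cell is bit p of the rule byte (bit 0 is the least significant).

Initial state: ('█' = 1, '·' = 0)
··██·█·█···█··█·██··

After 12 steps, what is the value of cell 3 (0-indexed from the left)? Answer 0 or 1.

[0] ··██·█·█···█··█·██··
[1] ·█······█·█·██····█·
[2] █·█····█······█··█·█
[3] ···█··█·█····█·██···
[4] ··█·██···█··█····█··
[5] ·█····█·█·██·█··█·█·
[6] █·█··█········██···█
[7] ···██·█······█··█·█·
[8] ··█····█····█·██···█
[9] ██·█··█·█··█····█·█·
[10] ····██···██·█··█····
[11] ···█··█·█····██·█···
[12] ··█·██···█··█····█··

0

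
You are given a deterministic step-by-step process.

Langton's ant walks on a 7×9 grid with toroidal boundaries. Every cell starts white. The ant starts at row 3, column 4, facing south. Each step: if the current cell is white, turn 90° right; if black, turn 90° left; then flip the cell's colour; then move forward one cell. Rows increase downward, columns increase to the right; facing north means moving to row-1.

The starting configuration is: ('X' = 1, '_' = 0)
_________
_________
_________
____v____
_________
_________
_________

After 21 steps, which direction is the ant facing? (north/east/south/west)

[0] _________
_________
_________
____v____
_________
_________
_________
[1] _________
_________
_________
___<X____
_________
_________
_________
[2] _________
_________
___^_____
___XX____
_________
_________
_________
[3] _________
_________
___X>____
___XX____
_________
_________
_________
[4] _________
_________
___XX____
___Xv____
_________
_________
_________
[5] _________
_________
___XX____
___X_>___
_________
_________
_________
[6] _________
_________
___XX____
___X_X___
_____v___
_________
_________
[7] _________
_________
___XX____
___X_X___
____<X___
_________
_________
[8] _________
_________
___XX____
___X^X___
____XX___
_________
_________
[9] _________
_________
___XX____
___XX>___
____XX___
_________
_________
[10] _________
_________
___XX^___
___XX____
____XX___
_________
_________
[11] _________
_________
___XXX>__
___XX____
____XX___
_________
_________
[12] _________
_________
___XXXX__
___XX_v__
____XX___
_________
_________
[13] _________
_________
___XXXX__
___XX<X__
____XX___
_________
_________
[14] _________
_________
___XX^X__
___XXXX__
____XX___
_________
_________
[15] _________
_________
___X<_X__
___XXXX__
____XX___
_________
_________
[16] _________
_________
___X__X__
___XvXX__
____XX___
_________
_________
[17] _________
_________
___X__X__
___X_>X__
____XX___
_________
_________
[18] _________
_________
___X_^X__
___X__X__
____XX___
_________
_________
[19] _________
_________
___X_X>__
___X__X__
____XX___
_________
_________
[20] _________
______^__
___X_X___
___X__X__
____XX___
_________
_________
[21] _________
______X>_
___X_X___
___X__X__
____XX___
_________
_________

east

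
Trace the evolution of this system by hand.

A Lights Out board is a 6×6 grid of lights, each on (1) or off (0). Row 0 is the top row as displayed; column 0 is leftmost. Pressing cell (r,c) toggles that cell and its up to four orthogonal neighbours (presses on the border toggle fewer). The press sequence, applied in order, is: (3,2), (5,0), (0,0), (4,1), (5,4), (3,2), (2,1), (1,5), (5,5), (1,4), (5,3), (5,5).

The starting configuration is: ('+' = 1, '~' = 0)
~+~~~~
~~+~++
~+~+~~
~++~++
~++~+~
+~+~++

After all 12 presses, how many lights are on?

20

0) ~+~~~~
~~+~++
~+~+~~
~++~++
~++~+~
+~+~++
1) ~+~~~~
~~+~++
~+++~~
~~~+++
~+~~+~
+~+~++
2) ~+~~~~
~~+~++
~+++~~
~~~+++
++~~+~
~++~++
3) +~~~~~
+~+~++
~+++~~
~~~+++
++~~+~
~++~++
4) +~~~~~
+~+~++
~+++~~
~+~+++
~~+~+~
~~+~++
5) +~~~~~
+~+~++
~+++~~
~+~+++
~~+~~~
~~++~~
6) +~~~~~
+~+~++
~+~+~~
~~+~++
~~~~~~
~~++~~
7) +~~~~~
+++~++
+~++~~
~++~++
~~~~~~
~~++~~
8) +~~~~+
+++~~~
+~++~+
~++~++
~~~~~~
~~++~~
9) +~~~~+
+++~~~
+~++~+
~++~++
~~~~~+
~~++++
10) +~~~++
++++++
+~++++
~++~++
~~~~~+
~~++++
11) +~~~++
++++++
+~++++
~++~++
~~~+~+
~~~~~+
12) +~~~++
++++++
+~++++
~++~++
~~~+~~
~~~~+~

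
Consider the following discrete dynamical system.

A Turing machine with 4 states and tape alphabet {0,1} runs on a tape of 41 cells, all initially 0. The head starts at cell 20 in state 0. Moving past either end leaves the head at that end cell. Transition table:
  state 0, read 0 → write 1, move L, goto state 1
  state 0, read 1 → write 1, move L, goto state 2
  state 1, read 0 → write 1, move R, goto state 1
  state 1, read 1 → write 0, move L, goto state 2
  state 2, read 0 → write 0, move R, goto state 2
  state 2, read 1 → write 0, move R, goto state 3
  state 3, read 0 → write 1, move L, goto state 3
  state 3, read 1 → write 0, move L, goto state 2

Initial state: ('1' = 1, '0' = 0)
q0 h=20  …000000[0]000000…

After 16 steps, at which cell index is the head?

8

k=0  q0 h=20  …000000[0]000000…
k=1  q1 h=19  …000000[0]100000…
k=2  q1 h=20  …000001[1]000000…
k=3  q2 h=19  …000000[1]000000…
k=4  q3 h=20  …000000[0]000000…
k=5  q3 h=19  …000000[0]100000…
k=6  q3 h=18  …000000[0]110000…
k=7  q3 h=17  …000000[0]111000…
k=8  q3 h=16  …000000[0]111100…
k=9  q3 h=15  …000000[0]111110…
k=10  q3 h=14  …000000[0]111111…
k=11  q3 h=13  …000000[0]111111…
k=12  q3 h=12  …000000[0]111111…
k=13  q3 h=11  …000000[0]111111…
k=14  q3 h=10  …000000[0]111111…
k=15  q3 h= 9  …000000[0]111111…
k=16  q3 h= 8  …000000[0]111111…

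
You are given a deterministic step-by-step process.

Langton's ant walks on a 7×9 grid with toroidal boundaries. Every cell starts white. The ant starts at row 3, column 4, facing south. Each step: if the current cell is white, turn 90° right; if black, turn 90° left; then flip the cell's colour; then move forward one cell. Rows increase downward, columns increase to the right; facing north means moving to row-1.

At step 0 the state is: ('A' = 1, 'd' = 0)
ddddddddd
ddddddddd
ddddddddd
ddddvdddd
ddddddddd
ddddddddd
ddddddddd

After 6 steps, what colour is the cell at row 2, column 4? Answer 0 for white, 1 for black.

step 0: ddddddddd
ddddddddd
ddddddddd
ddddvdddd
ddddddddd
ddddddddd
ddddddddd
step 1: ddddddddd
ddddddddd
ddddddddd
ddd<Adddd
ddddddddd
ddddddddd
ddddddddd
step 2: ddddddddd
ddddddddd
ddd^ddddd
dddAAdddd
ddddddddd
ddddddddd
ddddddddd
step 3: ddddddddd
ddddddddd
dddA>dddd
dddAAdddd
ddddddddd
ddddddddd
ddddddddd
step 4: ddddddddd
ddddddddd
dddAAdddd
dddAvdddd
ddddddddd
ddddddddd
ddddddddd
step 5: ddddddddd
ddddddddd
dddAAdddd
dddAd>ddd
ddddddddd
ddddddddd
ddddddddd
step 6: ddddddddd
ddddddddd
dddAAdddd
dddAdAddd
dddddvddd
ddddddddd
ddddddddd

1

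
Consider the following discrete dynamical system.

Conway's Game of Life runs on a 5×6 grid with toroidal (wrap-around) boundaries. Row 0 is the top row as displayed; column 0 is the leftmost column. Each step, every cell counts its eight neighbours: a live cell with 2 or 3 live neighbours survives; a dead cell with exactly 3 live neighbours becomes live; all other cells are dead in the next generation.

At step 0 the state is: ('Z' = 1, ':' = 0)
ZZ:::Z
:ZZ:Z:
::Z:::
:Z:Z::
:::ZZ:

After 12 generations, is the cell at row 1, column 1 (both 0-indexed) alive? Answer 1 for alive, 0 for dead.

step 0: ZZ:::Z
:ZZ:Z:
::Z:::
:Z:Z::
:::ZZ:
step 1: ZZ:::Z
::ZZ:Z
::::::
:::ZZ:
:Z:ZZZ
step 2: :Z::::
:ZZ:ZZ
::Z:::
::ZZ:Z
:Z:Z::
step 3: :Z:ZZ:
ZZZZ::
Z::::Z
:Z:ZZ:
ZZ:ZZ:
step 4: ::::::
:::Z::
:::::Z
:Z:Z::
ZZ::::
step 5: ::::::
::::::
::Z:Z:
:ZZ:::
ZZZ:::
step 6: :Z::::
::::::
:ZZZ::
Z:::::
Z:Z:::
step 7: :Z::::
:Z::::
:ZZ:::
Z::Z::
Z:::::
step 8: ZZ::::
ZZ::::
ZZZ:::
Z:Z:::
ZZ::::
step 9: ::Z::Z
:::::Z
::Z::Z
::Z::Z
::Z::Z
step 10: Z:::ZZ
Z:::ZZ
Z:::ZZ
ZZZZZZ
ZZZZZZ
step 11: ::Z:::
:Z:Z::
::Z:::
::::::
::::::
step 12: ::Z:::
:Z:Z::
::Z:::
::::::
::::::

1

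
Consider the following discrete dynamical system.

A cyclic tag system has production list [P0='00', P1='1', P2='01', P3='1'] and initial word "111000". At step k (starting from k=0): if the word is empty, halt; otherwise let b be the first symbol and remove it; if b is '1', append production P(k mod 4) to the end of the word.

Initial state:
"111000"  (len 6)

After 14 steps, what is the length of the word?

1

[0] "111000"  (len 6)
[1] "1100000"  (len 7)
[2] "1000001"  (len 7)
[3] "00000101"  (len 8)
[4] "0000101"  (len 7)
[5] "000101"  (len 6)
[6] "00101"  (len 5)
[7] "0101"  (len 4)
[8] "101"  (len 3)
[9] "0100"  (len 4)
[10] "100"  (len 3)
[11] "0001"  (len 4)
[12] "001"  (len 3)
[13] "01"  (len 2)
[14] "1"  (len 1)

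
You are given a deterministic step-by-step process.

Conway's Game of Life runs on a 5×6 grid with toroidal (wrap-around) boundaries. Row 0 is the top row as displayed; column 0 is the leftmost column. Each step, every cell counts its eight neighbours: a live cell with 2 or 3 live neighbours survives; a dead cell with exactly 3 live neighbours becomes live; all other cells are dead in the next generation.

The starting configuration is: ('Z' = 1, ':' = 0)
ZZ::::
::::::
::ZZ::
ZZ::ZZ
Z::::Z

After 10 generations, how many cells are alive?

step 0: ZZ::::
::::::
::ZZ::
ZZ::ZZ
Z::::Z
step 1: ZZ:::Z
:ZZ:::
ZZZZZZ
:ZZZZ:
::::Z:
step 2: ZZZ::Z
::::::
:::::Z
::::::
::::Z:
step 3: ZZ:::Z
:Z:::Z
::::::
::::::
ZZ:::Z
step 4: ::Z:Z:
:Z:::Z
::::::
Z:::::
:Z:::Z
step 5: :ZZ:ZZ
::::::
Z:::::
Z:::::
ZZ:::Z
step 6: :ZZ:ZZ
ZZ:::Z
::::::
::::::
::Z:Z:
step 7: ::Z:Z:
:ZZ:ZZ
Z:::::
::::::
:ZZ:ZZ
step 8: ::::::
ZZZ:ZZ
ZZ:::Z
ZZ:::Z
:ZZ:ZZ
step 9: ::::::
::Z:Z:
::::::
::::::
:ZZ:ZZ
step 10: :ZZ:ZZ
::::::
::::::
::::::
::::::

4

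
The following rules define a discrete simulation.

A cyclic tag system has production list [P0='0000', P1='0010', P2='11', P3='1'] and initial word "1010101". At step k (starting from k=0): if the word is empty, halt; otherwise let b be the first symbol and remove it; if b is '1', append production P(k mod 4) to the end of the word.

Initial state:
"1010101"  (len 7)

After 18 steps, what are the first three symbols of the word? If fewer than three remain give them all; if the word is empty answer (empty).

0) "1010101"  (len 7)
1) "0101010000"  (len 10)
2) "101010000"  (len 9)
3) "0101000011"  (len 10)
4) "101000011"  (len 9)
5) "010000110000"  (len 12)
6) "10000110000"  (len 11)
7) "000011000011"  (len 12)
8) "00011000011"  (len 11)
9) "0011000011"  (len 10)
10) "011000011"  (len 9)
11) "11000011"  (len 8)
12) "10000111"  (len 8)
13) "00001110000"  (len 11)
14) "0001110000"  (len 10)
15) "001110000"  (len 9)
16) "01110000"  (len 8)
17) "1110000"  (len 7)
18) "1100000010"  (len 10)

110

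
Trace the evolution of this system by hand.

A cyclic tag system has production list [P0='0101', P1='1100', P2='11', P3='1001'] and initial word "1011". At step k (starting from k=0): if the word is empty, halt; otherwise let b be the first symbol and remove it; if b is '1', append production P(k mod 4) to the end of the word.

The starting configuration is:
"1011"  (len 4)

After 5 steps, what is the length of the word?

gen 0: "1011"  (len 4)
gen 1: "0110101"  (len 7)
gen 2: "110101"  (len 6)
gen 3: "1010111"  (len 7)
gen 4: "0101111001"  (len 10)
gen 5: "101111001"  (len 9)

9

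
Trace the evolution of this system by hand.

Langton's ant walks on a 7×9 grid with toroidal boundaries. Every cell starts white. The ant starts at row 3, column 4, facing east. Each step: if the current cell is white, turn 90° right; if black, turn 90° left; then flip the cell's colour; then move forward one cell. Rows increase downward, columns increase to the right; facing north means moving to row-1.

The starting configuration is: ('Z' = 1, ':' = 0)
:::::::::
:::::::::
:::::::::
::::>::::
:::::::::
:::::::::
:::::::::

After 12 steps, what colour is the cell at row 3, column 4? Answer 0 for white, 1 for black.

[0] :::::::::
:::::::::
:::::::::
::::>::::
:::::::::
:::::::::
:::::::::
[1] :::::::::
:::::::::
:::::::::
::::Z::::
::::v::::
:::::::::
:::::::::
[2] :::::::::
:::::::::
:::::::::
::::Z::::
:::<Z::::
:::::::::
:::::::::
[3] :::::::::
:::::::::
:::::::::
:::^Z::::
:::ZZ::::
:::::::::
:::::::::
[4] :::::::::
:::::::::
:::::::::
:::Z>::::
:::ZZ::::
:::::::::
:::::::::
[5] :::::::::
:::::::::
::::^::::
:::Z:::::
:::ZZ::::
:::::::::
:::::::::
[6] :::::::::
:::::::::
::::Z>:::
:::Z:::::
:::ZZ::::
:::::::::
:::::::::
[7] :::::::::
:::::::::
::::ZZ:::
:::Z:v:::
:::ZZ::::
:::::::::
:::::::::
[8] :::::::::
:::::::::
::::ZZ:::
:::Z<Z:::
:::ZZ::::
:::::::::
:::::::::
[9] :::::::::
:::::::::
::::^Z:::
:::ZZZ:::
:::ZZ::::
:::::::::
:::::::::
[10] :::::::::
:::::::::
:::<:Z:::
:::ZZZ:::
:::ZZ::::
:::::::::
:::::::::
[11] :::::::::
:::^:::::
:::Z:Z:::
:::ZZZ:::
:::ZZ::::
:::::::::
:::::::::
[12] :::::::::
:::Z>::::
:::Z:Z:::
:::ZZZ:::
:::ZZ::::
:::::::::
:::::::::

1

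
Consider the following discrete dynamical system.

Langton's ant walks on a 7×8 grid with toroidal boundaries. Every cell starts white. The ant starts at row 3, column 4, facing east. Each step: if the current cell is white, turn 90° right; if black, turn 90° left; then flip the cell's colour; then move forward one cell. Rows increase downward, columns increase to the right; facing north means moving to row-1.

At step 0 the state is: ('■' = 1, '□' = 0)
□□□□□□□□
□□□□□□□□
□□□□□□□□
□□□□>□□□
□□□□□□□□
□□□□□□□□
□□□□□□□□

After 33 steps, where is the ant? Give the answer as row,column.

2,2

[0] □□□□□□□□
□□□□□□□□
□□□□□□□□
□□□□>□□□
□□□□□□□□
□□□□□□□□
□□□□□□□□
[1] □□□□□□□□
□□□□□□□□
□□□□□□□□
□□□□■□□□
□□□□v□□□
□□□□□□□□
□□□□□□□□
[2] □□□□□□□□
□□□□□□□□
□□□□□□□□
□□□□■□□□
□□□<■□□□
□□□□□□□□
□□□□□□□□
[3] □□□□□□□□
□□□□□□□□
□□□□□□□□
□□□^■□□□
□□□■■□□□
□□□□□□□□
□□□□□□□□
[4] □□□□□□□□
□□□□□□□□
□□□□□□□□
□□□■>□□□
□□□■■□□□
□□□□□□□□
□□□□□□□□
[5] □□□□□□□□
□□□□□□□□
□□□□^□□□
□□□■□□□□
□□□■■□□□
□□□□□□□□
□□□□□□□□
[6] □□□□□□□□
□□□□□□□□
□□□□■>□□
□□□■□□□□
□□□■■□□□
□□□□□□□□
□□□□□□□□
[7] □□□□□□□□
□□□□□□□□
□□□□■■□□
□□□■□v□□
□□□■■□□□
□□□□□□□□
□□□□□□□□
[8] □□□□□□□□
□□□□□□□□
□□□□■■□□
□□□■<■□□
□□□■■□□□
□□□□□□□□
□□□□□□□□
[9] □□□□□□□□
□□□□□□□□
□□□□^■□□
□□□■■■□□
□□□■■□□□
□□□□□□□□
□□□□□□□□
[10] □□□□□□□□
□□□□□□□□
□□□<□■□□
□□□■■■□□
□□□■■□□□
□□□□□□□□
□□□□□□□□
[11] □□□□□□□□
□□□^□□□□
□□□■□■□□
□□□■■■□□
□□□■■□□□
□□□□□□□□
□□□□□□□□
[12] □□□□□□□□
□□□■>□□□
□□□■□■□□
□□□■■■□□
□□□■■□□□
□□□□□□□□
□□□□□□□□
[13] □□□□□□□□
□□□■■□□□
□□□■v■□□
□□□■■■□□
□□□■■□□□
□□□□□□□□
□□□□□□□□
[14] □□□□□□□□
□□□■■□□□
□□□<■■□□
□□□■■■□□
□□□■■□□□
□□□□□□□□
□□□□□□□□
[15] □□□□□□□□
□□□■■□□□
□□□□■■□□
□□□v■■□□
□□□■■□□□
□□□□□□□□
□□□□□□□□
[16] □□□□□□□□
□□□■■□□□
□□□□■■□□
□□□□>■□□
□□□■■□□□
□□□□□□□□
□□□□□□□□
[17] □□□□□□□□
□□□■■□□□
□□□□^■□□
□□□□□■□□
□□□■■□□□
□□□□□□□□
□□□□□□□□
[18] □□□□□□□□
□□□■■□□□
□□□<□■□□
□□□□□■□□
□□□■■□□□
□□□□□□□□
□□□□□□□□
[19] □□□□□□□□
□□□^■□□□
□□□■□■□□
□□□□□■□□
□□□■■□□□
□□□□□□□□
□□□□□□□□
[20] □□□□□□□□
□□<□■□□□
□□□■□■□□
□□□□□■□□
□□□■■□□□
□□□□□□□□
□□□□□□□□
[21] □□^□□□□□
□□■□■□□□
□□□■□■□□
□□□□□■□□
□□□■■□□□
□□□□□□□□
□□□□□□□□
[22] □□■>□□□□
□□■□■□□□
□□□■□■□□
□□□□□■□□
□□□■■□□□
□□□□□□□□
□□□□□□□□
[23] □□■■□□□□
□□■v■□□□
□□□■□■□□
□□□□□■□□
□□□■■□□□
□□□□□□□□
□□□□□□□□
[24] □□■■□□□□
□□<■■□□□
□□□■□■□□
□□□□□■□□
□□□■■□□□
□□□□□□□□
□□□□□□□□
[25] □□■■□□□□
□□□■■□□□
□□v■□■□□
□□□□□■□□
□□□■■□□□
□□□□□□□□
□□□□□□□□
[26] □□■■□□□□
□□□■■□□□
□<■■□■□□
□□□□□■□□
□□□■■□□□
□□□□□□□□
□□□□□□□□
[27] □□■■□□□□
□^□■■□□□
□■■■□■□□
□□□□□■□□
□□□■■□□□
□□□□□□□□
□□□□□□□□
[28] □□■■□□□□
□■>■■□□□
□■■■□■□□
□□□□□■□□
□□□■■□□□
□□□□□□□□
□□□□□□□□
[29] □□■■□□□□
□■■■■□□□
□■v■□■□□
□□□□□■□□
□□□■■□□□
□□□□□□□□
□□□□□□□□
[30] □□■■□□□□
□■■■■□□□
□■□>□■□□
□□□□□■□□
□□□■■□□□
□□□□□□□□
□□□□□□□□
[31] □□■■□□□□
□■■^■□□□
□■□□□■□□
□□□□□■□□
□□□■■□□□
□□□□□□□□
□□□□□□□□
[32] □□■■□□□□
□■<□■□□□
□■□□□■□□
□□□□□■□□
□□□■■□□□
□□□□□□□□
□□□□□□□□
[33] □□■■□□□□
□■□□■□□□
□■v□□■□□
□□□□□■□□
□□□■■□□□
□□□□□□□□
□□□□□□□□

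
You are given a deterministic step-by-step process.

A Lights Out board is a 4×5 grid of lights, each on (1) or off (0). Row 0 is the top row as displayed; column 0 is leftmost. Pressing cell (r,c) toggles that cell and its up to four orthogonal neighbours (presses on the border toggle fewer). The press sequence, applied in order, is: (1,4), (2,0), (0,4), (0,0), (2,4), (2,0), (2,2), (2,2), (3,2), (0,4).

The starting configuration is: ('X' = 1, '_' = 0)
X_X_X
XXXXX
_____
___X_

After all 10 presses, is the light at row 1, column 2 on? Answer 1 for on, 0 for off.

1

gen 0: X_X_X
XXXXX
_____
___X_
gen 1: X_X__
XXX__
____X
___X_
gen 2: X_X__
_XX__
XX__X
X__X_
gen 3: X_XXX
_XX_X
XX__X
X__X_
gen 4: _XXXX
XXX_X
XX__X
X__X_
gen 5: _XXXX
XXX__
XX_X_
X__XX
gen 6: _XXXX
_XX__
___X_
___XX
gen 7: _XXXX
_X___
_XX__
__XXX
gen 8: _XXXX
_XX__
___X_
___XX
gen 9: _XXXX
_XX__
__XX_
_XX_X
gen 10: _XX__
_XX_X
__XX_
_XX_X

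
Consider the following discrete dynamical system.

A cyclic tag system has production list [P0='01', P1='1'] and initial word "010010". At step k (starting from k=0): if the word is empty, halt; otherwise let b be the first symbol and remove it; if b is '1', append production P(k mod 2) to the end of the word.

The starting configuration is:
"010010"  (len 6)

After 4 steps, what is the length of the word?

3

gen 0: "010010"  (len 6)
gen 1: "10010"  (len 5)
gen 2: "00101"  (len 5)
gen 3: "0101"  (len 4)
gen 4: "101"  (len 3)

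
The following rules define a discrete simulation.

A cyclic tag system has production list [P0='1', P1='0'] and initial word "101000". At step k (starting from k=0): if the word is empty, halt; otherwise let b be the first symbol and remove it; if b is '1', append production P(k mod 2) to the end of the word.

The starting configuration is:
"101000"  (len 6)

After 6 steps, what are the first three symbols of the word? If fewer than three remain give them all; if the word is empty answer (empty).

11

0) "101000"  (len 6)
1) "010001"  (len 6)
2) "10001"  (len 5)
3) "00011"  (len 5)
4) "0011"  (len 4)
5) "011"  (len 3)
6) "11"  (len 2)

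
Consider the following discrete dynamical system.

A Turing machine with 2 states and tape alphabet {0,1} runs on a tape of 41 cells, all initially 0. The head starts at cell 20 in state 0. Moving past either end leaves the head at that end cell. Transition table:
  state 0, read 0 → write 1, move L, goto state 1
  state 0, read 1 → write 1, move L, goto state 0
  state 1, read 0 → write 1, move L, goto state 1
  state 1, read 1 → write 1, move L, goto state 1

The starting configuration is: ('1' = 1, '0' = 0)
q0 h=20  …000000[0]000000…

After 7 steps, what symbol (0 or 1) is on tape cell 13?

0

[0] q0 h=20  …000000[0]000000…
[1] q1 h=19  …000000[0]100000…
[2] q1 h=18  …000000[0]110000…
[3] q1 h=17  …000000[0]111000…
[4] q1 h=16  …000000[0]111100…
[5] q1 h=15  …000000[0]111110…
[6] q1 h=14  …000000[0]111111…
[7] q1 h=13  …000000[0]111111…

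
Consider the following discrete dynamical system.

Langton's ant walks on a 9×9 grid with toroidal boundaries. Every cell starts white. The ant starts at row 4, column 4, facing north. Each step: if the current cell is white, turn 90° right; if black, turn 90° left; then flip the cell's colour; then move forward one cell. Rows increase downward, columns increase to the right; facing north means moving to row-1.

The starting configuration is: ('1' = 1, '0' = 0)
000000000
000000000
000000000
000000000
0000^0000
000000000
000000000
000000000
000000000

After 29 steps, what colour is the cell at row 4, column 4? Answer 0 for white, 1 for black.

0

gen 0: 000000000
000000000
000000000
000000000
0000^0000
000000000
000000000
000000000
000000000
gen 1: 000000000
000000000
000000000
000000000
00001>000
000000000
000000000
000000000
000000000
gen 2: 000000000
000000000
000000000
000000000
000011000
00000v000
000000000
000000000
000000000
gen 3: 000000000
000000000
000000000
000000000
000011000
0000<1000
000000000
000000000
000000000
gen 4: 000000000
000000000
000000000
000000000
0000^1000
000011000
000000000
000000000
000000000
gen 5: 000000000
000000000
000000000
000000000
000<01000
000011000
000000000
000000000
000000000
gen 6: 000000000
000000000
000000000
000^00000
000101000
000011000
000000000
000000000
000000000
gen 7: 000000000
000000000
000000000
0001>0000
000101000
000011000
000000000
000000000
000000000
gen 8: 000000000
000000000
000000000
000110000
0001v1000
000011000
000000000
000000000
000000000
gen 9: 000000000
000000000
000000000
000110000
000<11000
000011000
000000000
000000000
000000000
gen 10: 000000000
000000000
000000000
000110000
000011000
000v11000
000000000
000000000
000000000
gen 11: 000000000
000000000
000000000
000110000
000011000
00<111000
000000000
000000000
000000000
gen 12: 000000000
000000000
000000000
000110000
00^011000
001111000
000000000
000000000
000000000
gen 13: 000000000
000000000
000000000
000110000
001>11000
001111000
000000000
000000000
000000000
gen 14: 000000000
000000000
000000000
000110000
001111000
001v11000
000000000
000000000
000000000
gen 15: 000000000
000000000
000000000
000110000
001111000
0010>1000
000000000
000000000
000000000
gen 16: 000000000
000000000
000000000
000110000
0011^1000
001001000
000000000
000000000
000000000
gen 17: 000000000
000000000
000000000
000110000
001<01000
001001000
000000000
000000000
000000000
gen 18: 000000000
000000000
000000000
000110000
001001000
001v01000
000000000
000000000
000000000
gen 19: 000000000
000000000
000000000
000110000
001001000
00<101000
000000000
000000000
000000000
gen 20: 000000000
000000000
000000000
000110000
001001000
000101000
00v000000
000000000
000000000
gen 21: 000000000
000000000
000000000
000110000
001001000
000101000
0<1000000
000000000
000000000
gen 22: 000000000
000000000
000000000
000110000
001001000
0^0101000
011000000
000000000
000000000
gen 23: 000000000
000000000
000000000
000110000
001001000
01>101000
011000000
000000000
000000000
gen 24: 000000000
000000000
000000000
000110000
001001000
011101000
01v000000
000000000
000000000
gen 25: 000000000
000000000
000000000
000110000
001001000
011101000
010>00000
000000000
000000000
gen 26: 000000000
000000000
000000000
000110000
001001000
011101000
010100000
000v00000
000000000
gen 27: 000000000
000000000
000000000
000110000
001001000
011101000
010100000
00<100000
000000000
gen 28: 000000000
000000000
000000000
000110000
001001000
011101000
01^100000
001100000
000000000
gen 29: 000000000
000000000
000000000
000110000
001001000
011101000
011>00000
001100000
000000000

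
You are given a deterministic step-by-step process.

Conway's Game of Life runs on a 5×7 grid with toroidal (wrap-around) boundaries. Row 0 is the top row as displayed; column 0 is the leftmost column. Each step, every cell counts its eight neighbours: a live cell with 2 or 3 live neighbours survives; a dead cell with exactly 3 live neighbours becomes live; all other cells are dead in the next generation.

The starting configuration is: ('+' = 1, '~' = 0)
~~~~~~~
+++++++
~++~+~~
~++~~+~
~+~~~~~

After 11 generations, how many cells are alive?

10

step 0: ~~~~~~~
+++++++
~++~+~~
~++~~+~
~+~~~~~
step 1: ~~~++++
+~~~+++
~~~~~~~
+~~+~~~
~++~~~~
step 2: ~+++~~~
+~~+~~~
+~~~++~
~++~~~~
+++~~++
step 3: ~~~++~~
+~~+~~+
+~+++~+
~~+++~~
~~~~~~+
step 4: +~~++++
++~~~~+
+~~~~~+
+++~+~+
~~+~~+~
step 5: ~~+++~~
~+~~+~~
~~+~~~~
~~++~~~
~~+~~~~
step 6: ~++~+~~
~+~~+~~
~++~~~~
~+++~~~
~+~~+~~
step 7: +++~++~
+~~~~~~
+~~~~~~
+~~+~~~
+~~~+~~
step 8: +~~+++~
+~~~~~~
++~~~~+
++~~~~+
+~+~++~
step 9: +~~+~+~
~~~~++~
~~~~~~~
~~+~~~~
~~+~~~~
step 10: ~~~+~++
~~~~+++
~~~~~~~
~~~~~~~
~+++~~~
step 11: +~~+~~+
~~~~+~+
~~~~~+~
~~+~~~~
~~+++~~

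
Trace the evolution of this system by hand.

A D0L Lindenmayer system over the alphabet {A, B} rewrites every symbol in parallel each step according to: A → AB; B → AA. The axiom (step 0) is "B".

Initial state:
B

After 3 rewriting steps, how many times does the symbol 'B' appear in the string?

2

0) B
1) AA
2) ABAB
3) ABAAABAA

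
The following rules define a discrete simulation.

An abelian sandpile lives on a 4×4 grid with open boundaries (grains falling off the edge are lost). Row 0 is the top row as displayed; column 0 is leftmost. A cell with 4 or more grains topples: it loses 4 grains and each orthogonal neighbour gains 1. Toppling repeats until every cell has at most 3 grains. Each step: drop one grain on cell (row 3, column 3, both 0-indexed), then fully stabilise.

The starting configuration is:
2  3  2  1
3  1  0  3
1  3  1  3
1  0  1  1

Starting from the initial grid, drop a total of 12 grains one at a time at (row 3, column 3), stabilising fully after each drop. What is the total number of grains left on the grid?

29

k=0  2  3  2  1
3  1  0  3
1  3  1  3
1  0  1  1
k=1  2  3  2  1
3  1  0  3
1  3  1  3
1  0  1  2
k=2  2  3  2  1
3  1  0  3
1  3  1  3
1  0  1  3
k=3  2  3  2  2
3  1  1  0
1  3  2  1
1  0  2  1
k=4  2  3  2  2
3  1  1  0
1  3  2  1
1  0  2  2
k=5  2  3  2  2
3  1  1  0
1  3  2  1
1  0  2  3
k=6  2  3  2  2
3  1  1  0
1  3  2  2
1  0  3  0
k=7  2  3  2  2
3  1  1  0
1  3  2  2
1  0  3  1
k=8  2  3  2  2
3  1  1  0
1  3  2  2
1  0  3  2
k=9  2  3  2  2
3  1  1  0
1  3  2  2
1  0  3  3
k=10  2  3  2  2
3  1  1  0
1  3  3  3
1  1  0  1
k=11  2  3  2  2
3  1  1  0
1  3  3  3
1  1  0  2
k=12  2  3  2  2
3  1  1  0
1  3  3  3
1  1  0  3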